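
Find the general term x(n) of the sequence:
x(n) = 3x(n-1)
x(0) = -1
This is a homogeneous first-order recurrence with ratio 3.
By induction x(n) = x(0) · (3)^n = - 3^{n}.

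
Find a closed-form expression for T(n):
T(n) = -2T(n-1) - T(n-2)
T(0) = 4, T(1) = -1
Characteristic equation: x² + 2x + 1 = 0, which is (x - (-1))².
Repeated root r = -1.
General solution: T(n) = (A + Bn)·(-1)^n.
From T(0) = 4: A = 4.
From T(1) = -1: (A + B)·(-1) = -1 ⇒ B = -3.
So T(n) = \left(4 - 3 n\right) \cdot (-1)^n.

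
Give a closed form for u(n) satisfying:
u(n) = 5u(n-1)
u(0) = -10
This is a homogeneous first-order recurrence with ratio 5.
By induction u(n) = u(0) · (5)^n = - 10 \cdot 5^{n}.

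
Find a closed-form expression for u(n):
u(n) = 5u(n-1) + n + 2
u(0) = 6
First-order linear with linear forcing.
Homogeneous solution: u_h(n) = A·(5)^n.
Try particular u_p(n) = pn + q. Substituting:
  pn + q = 5(p(n-1) + q) + n + 2.
Matching the n-coefficient: p = 5p + 1 ⇒ p = - \frac{1}{4}.
Matching constants: q = -5p + 5q + 2 ⇒ q = - \frac{13}{16}.
General: u(n) = A·(5)^n - \frac{n}{4} - \frac{13}{16}.
Apply u(0) = 6: A - \frac{13}{16} = 6 ⇒ A = \frac{109}{16}.
So u(n) = \frac{109 \cdot 5^{n}}{16} - \frac{n}{4} - \frac{13}{16}.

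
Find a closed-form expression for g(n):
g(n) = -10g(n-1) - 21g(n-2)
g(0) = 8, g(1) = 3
Characteristic equation: x² + 10x + 21 = 0, which factors as (x - (-7))(x - (-3)) = 0.
Roots r₁ = -7, r₂ = -3 (distinct).
General solution: g(n) = A·(-7)^n + B·(-3)^n.
From g(0) = 8: A + B = 8.
From g(1) = 3: -7A - 3B = 3.
Solving: A = - \frac{27}{4}, B = \frac{59}{4}.
So g(n) = \frac{59 \left(-3\right)^{n}}{4} - \frac{27 \left(-7\right)^{n}}{4}.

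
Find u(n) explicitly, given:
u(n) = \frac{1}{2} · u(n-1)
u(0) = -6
Pure geometric recurrence with ratio \frac{1}{2}.
By induction u(n) = u(0) · (\frac{1}{2})^n = - 6 \cdot 2^{- n}.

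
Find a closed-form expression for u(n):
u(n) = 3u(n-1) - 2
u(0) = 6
First-order linear non-homogeneous.
Homogeneous solution: u_h(n) = A·(3)^n.
Try constant particular solution u_p = K: K = 3K - 2 ⇒ K = 1.
General: u(n) = A·(3)^n + 1.
Apply u(0) = 6: A + 1 = 6 ⇒ A = 5.
So u(n) = 5 \cdot 3^{n} + 1.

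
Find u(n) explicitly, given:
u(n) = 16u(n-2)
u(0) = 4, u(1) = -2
Characteristic equation: x² - 16 = 0, which factors as (x - (-4))(x - (4)) = 0.
Roots r₁ = -4, r₂ = 4 (distinct).
General solution: u(n) = A·(-4)^n + B·(4)^n.
From u(0) = 4: A + B = 4.
From u(1) = -2: -4A + 4B = -2.
Solving: A = \frac{9}{4}, B = \frac{7}{4}.
So u(n) = \frac{9 \left(-4\right)^{n}}{4} + \frac{7 \cdot 4^{n}}{4}.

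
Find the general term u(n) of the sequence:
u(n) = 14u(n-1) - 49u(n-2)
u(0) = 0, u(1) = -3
Characteristic equation: x² - 14x + 49 = 0, which is (x - (7))².
Repeated root r = 7.
General solution: u(n) = (A + Bn)·(7)^n.
From u(0) = 0: A = 0.
From u(1) = -3: (A + B)·(7) = -3 ⇒ B = - \frac{3}{7}.
So u(n) = \left(- \frac{3 n}{7}\right) \cdot (7)^n.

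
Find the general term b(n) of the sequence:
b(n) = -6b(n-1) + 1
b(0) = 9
First-order linear non-homogeneous.
Homogeneous solution: b_h(n) = A·(-6)^n.
Try constant particular solution b_p = K: K = -6K + 1 ⇒ K = \frac{1}{7}.
General: b(n) = A·(-6)^n + \frac{1}{7}.
Apply b(0) = 9: A + \frac{1}{7} = 9 ⇒ A = \frac{62}{7}.
So b(n) = \frac{62 \left(-6\right)^{n}}{7} + \frac{1}{7}.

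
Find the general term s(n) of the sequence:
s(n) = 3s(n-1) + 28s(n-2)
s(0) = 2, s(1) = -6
Characteristic equation: x² - 3x - 28 = 0, which factors as (x - (-4))(x - (7)) = 0.
Roots r₁ = -4, r₂ = 7 (distinct).
General solution: s(n) = A·(-4)^n + B·(7)^n.
From s(0) = 2: A + B = 2.
From s(1) = -6: -4A + 7B = -6.
Solving: A = \frac{20}{11}, B = \frac{2}{11}.
So s(n) = \frac{20 \left(-4\right)^{n}}{11} + \frac{2 \cdot 7^{n}}{11}.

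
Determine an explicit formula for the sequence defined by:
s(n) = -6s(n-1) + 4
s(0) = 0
First-order linear non-homogeneous.
Homogeneous solution: s_h(n) = A·(-6)^n.
Try constant particular solution s_p = K: K = -6K + 4 ⇒ K = \frac{4}{7}.
General: s(n) = A·(-6)^n + \frac{4}{7}.
Apply s(0) = 0: A + \frac{4}{7} = 0 ⇒ A = - \frac{4}{7}.
So s(n) = \frac{4}{7} - \frac{4 \left(-6\right)^{n}}{7}.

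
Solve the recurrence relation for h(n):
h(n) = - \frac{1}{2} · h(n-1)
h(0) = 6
Pure geometric recurrence with ratio - \frac{1}{2}.
By induction h(n) = h(0) · (- \frac{1}{2})^n = 6 \left(- \frac{1}{2}\right)^{n}.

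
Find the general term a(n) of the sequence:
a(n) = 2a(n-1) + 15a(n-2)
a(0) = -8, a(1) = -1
Characteristic equation: x² - 2x - 15 = 0, which factors as (x - (-3))(x - (5)) = 0.
Roots r₁ = -3, r₂ = 5 (distinct).
General solution: a(n) = A·(-3)^n + B·(5)^n.
From a(0) = -8: A + B = -8.
From a(1) = -1: -3A + 5B = -1.
Solving: A = - \frac{39}{8}, B = - \frac{25}{8}.
So a(n) = - \frac{39 \left(-3\right)^{n}}{8} - \frac{25 \cdot 5^{n}}{8}.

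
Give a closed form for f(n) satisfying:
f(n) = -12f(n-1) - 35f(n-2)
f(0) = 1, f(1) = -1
Characteristic equation: x² + 12x + 35 = 0, which factors as (x - (-7))(x - (-5)) = 0.
Roots r₁ = -7, r₂ = -5 (distinct).
General solution: f(n) = A·(-7)^n + B·(-5)^n.
From f(0) = 1: A + B = 1.
From f(1) = -1: -7A - 5B = -1.
Solving: A = -2, B = 3.
So f(n) = 3 \left(-5\right)^{n} - 2 \left(-7\right)^{n}.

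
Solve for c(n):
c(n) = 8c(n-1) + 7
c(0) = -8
First-order linear non-homogeneous.
Homogeneous solution: c_h(n) = A·(8)^n.
Try constant particular solution c_p = K: K = 8K + 7 ⇒ K = -1.
General: c(n) = A·(8)^n - 1.
Apply c(0) = -8: A - 1 = -8 ⇒ A = -7.
So c(n) = - 7 \cdot 8^{n} - 1.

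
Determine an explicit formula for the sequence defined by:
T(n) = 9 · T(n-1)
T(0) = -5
Pure geometric recurrence with ratio 9.
By induction T(n) = T(0) · (9)^n = - 5 \cdot 9^{n}.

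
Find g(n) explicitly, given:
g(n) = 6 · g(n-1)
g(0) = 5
Pure geometric recurrence with ratio 6.
By induction g(n) = g(0) · (6)^n = 5 \cdot 6^{n}.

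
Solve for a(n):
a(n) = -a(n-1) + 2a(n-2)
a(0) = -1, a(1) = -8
Characteristic equation: x² + x - 2 = 0, which factors as (x - (1))(x - (-2)) = 0.
Roots r₁ = 1, r₂ = -2 (distinct).
General solution: a(n) = A·(1)^n + B·(-2)^n.
From a(0) = -1: A + B = -1.
From a(1) = -8: A - 2B = -8.
Solving: A = - \frac{10}{3}, B = \frac{7}{3}.
So a(n) = \frac{7 \left(-2\right)^{n}}{3} - \frac{10}{3}.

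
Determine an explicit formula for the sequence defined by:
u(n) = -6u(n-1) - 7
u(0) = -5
First-order linear non-homogeneous.
Homogeneous solution: u_h(n) = A·(-6)^n.
Try constant particular solution u_p = K: K = -6K - 7 ⇒ K = -1.
General: u(n) = A·(-6)^n - 1.
Apply u(0) = -5: A - 1 = -5 ⇒ A = -4.
So u(n) = - 4 \left(-6\right)^{n} - 1.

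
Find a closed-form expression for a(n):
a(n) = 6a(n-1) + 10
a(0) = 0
First-order linear non-homogeneous.
Homogeneous solution: a_h(n) = A·(6)^n.
Try constant particular solution a_p = K: K = 6K + 10 ⇒ K = -2.
General: a(n) = A·(6)^n - 2.
Apply a(0) = 0: A - 2 = 0 ⇒ A = 2.
So a(n) = 2 \cdot 6^{n} - 2.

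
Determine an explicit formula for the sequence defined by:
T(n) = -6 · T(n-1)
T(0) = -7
Pure geometric recurrence with ratio -6.
By induction T(n) = T(0) · (-6)^n = - 7 \left(-6\right)^{n}.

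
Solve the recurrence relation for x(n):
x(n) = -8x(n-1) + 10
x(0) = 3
First-order linear non-homogeneous.
Homogeneous solution: x_h(n) = A·(-8)^n.
Try constant particular solution x_p = K: K = -8K + 10 ⇒ K = \frac{10}{9}.
General: x(n) = A·(-8)^n + \frac{10}{9}.
Apply x(0) = 3: A + \frac{10}{9} = 3 ⇒ A = \frac{17}{9}.
So x(n) = \frac{17 \left(-8\right)^{n}}{9} + \frac{10}{9}.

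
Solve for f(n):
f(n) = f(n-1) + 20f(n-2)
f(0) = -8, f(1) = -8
Characteristic equation: x² - x - 20 = 0, which factors as (x - (-4))(x - (5)) = 0.
Roots r₁ = -4, r₂ = 5 (distinct).
General solution: f(n) = A·(-4)^n + B·(5)^n.
From f(0) = -8: A + B = -8.
From f(1) = -8: -4A + 5B = -8.
Solving: A = - \frac{32}{9}, B = - \frac{40}{9}.
So f(n) = - \frac{32 \left(-4\right)^{n}}{9} - \frac{40 \cdot 5^{n}}{9}.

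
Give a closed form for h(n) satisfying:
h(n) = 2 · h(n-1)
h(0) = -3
Pure geometric recurrence with ratio 2.
By induction h(n) = h(0) · (2)^n = - 3 \cdot 2^{n}.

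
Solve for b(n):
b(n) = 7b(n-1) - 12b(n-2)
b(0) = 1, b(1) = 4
Characteristic equation: x² - 7x + 12 = 0, which factors as (x - (3))(x - (4)) = 0.
Roots r₁ = 3, r₂ = 4 (distinct).
General solution: b(n) = A·(3)^n + B·(4)^n.
From b(0) = 1: A + B = 1.
From b(1) = 4: 3A + 4B = 4.
Solving: A = 0, B = 1.
So b(n) = 4^{n}.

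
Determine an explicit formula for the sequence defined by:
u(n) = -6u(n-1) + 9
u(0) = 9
First-order linear non-homogeneous.
Homogeneous solution: u_h(n) = A·(-6)^n.
Try constant particular solution u_p = K: K = -6K + 9 ⇒ K = \frac{9}{7}.
General: u(n) = A·(-6)^n + \frac{9}{7}.
Apply u(0) = 9: A + \frac{9}{7} = 9 ⇒ A = \frac{54}{7}.
So u(n) = \frac{54 \left(-6\right)^{n}}{7} + \frac{9}{7}.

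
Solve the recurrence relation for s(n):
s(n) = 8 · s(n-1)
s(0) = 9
Pure geometric recurrence with ratio 8.
By induction s(n) = s(0) · (8)^n = 9 \cdot 8^{n}.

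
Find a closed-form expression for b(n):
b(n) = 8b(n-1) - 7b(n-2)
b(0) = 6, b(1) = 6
Characteristic equation: x² - 8x + 7 = 0, which factors as (x - (1))(x - (7)) = 0.
Roots r₁ = 1, r₂ = 7 (distinct).
General solution: b(n) = A·(1)^n + B·(7)^n.
From b(0) = 6: A + B = 6.
From b(1) = 6: A + 7B = 6.
Solving: A = 6, B = 0.
So b(n) = 6.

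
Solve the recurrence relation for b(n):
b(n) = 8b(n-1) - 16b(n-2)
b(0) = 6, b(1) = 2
Characteristic equation: x² - 8x + 16 = 0, which is (x - (4))².
Repeated root r = 4.
General solution: b(n) = (A + Bn)·(4)^n.
From b(0) = 6: A = 6.
From b(1) = 2: (A + B)·(4) = 2 ⇒ B = - \frac{11}{2}.
So b(n) = \left(6 - \frac{11 n}{2}\right) \cdot (4)^n.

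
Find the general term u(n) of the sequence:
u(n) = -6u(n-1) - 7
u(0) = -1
First-order linear non-homogeneous.
Homogeneous solution: u_h(n) = A·(-6)^n.
Try constant particular solution u_p = K: K = -6K - 7 ⇒ K = -1.
General: u(n) = A·(-6)^n - 1.
Apply u(0) = -1: A - 1 = -1 ⇒ A = 0.
So u(n) = -1.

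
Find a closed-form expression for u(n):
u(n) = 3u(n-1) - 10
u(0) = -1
First-order linear non-homogeneous.
Homogeneous solution: u_h(n) = A·(3)^n.
Try constant particular solution u_p = K: K = 3K - 10 ⇒ K = 5.
General: u(n) = A·(3)^n + 5.
Apply u(0) = -1: A + 5 = -1 ⇒ A = -6.
So u(n) = 5 - 6 \cdot 3^{n}.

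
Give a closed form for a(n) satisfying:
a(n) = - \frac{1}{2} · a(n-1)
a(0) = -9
Pure geometric recurrence with ratio - \frac{1}{2}.
By induction a(n) = a(0) · (- \frac{1}{2})^n = - 9 \left(- \frac{1}{2}\right)^{n}.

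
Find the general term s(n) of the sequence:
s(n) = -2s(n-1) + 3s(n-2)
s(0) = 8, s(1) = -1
Characteristic equation: x² + 2x - 3 = 0, which factors as (x - (-3))(x - (1)) = 0.
Roots r₁ = -3, r₂ = 1 (distinct).
General solution: s(n) = A·(-3)^n + B·(1)^n.
From s(0) = 8: A + B = 8.
From s(1) = -1: -3A + B = -1.
Solving: A = \frac{9}{4}, B = \frac{23}{4}.
So s(n) = \frac{9 \left(-3\right)^{n}}{4} + \frac{23}{4}.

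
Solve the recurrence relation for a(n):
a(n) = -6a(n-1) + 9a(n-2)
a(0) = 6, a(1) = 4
Characteristic equation: x² + 6x - 9 = 0.
Discriminant Δ = (-6)² + 4·(9) = 72.
Roots r₁,₂ = (-6 ± √72)/2, so r₁ = -3 + 3 \sqrt{2}, r₂ = - 3 \sqrt{2} - 3.
General solution: a(n) = A·r₁^n + B·r₂^n.
From the initial conditions, A + B = 6 and r₁A + r₂B = 4.
Since r₁ - r₂ = √72: A = (4 - (6)r₂)/√72 = \frac{11 \sqrt{2}}{6} + 3, and B = 6 - A = 3 - \frac{11 \sqrt{2}}{6}.
So a(n) = \left(\frac{11 \sqrt{2}}{6} + 3\right)\left(-3 + 3 \sqrt{2}\right)^n + \left(3 - \frac{11 \sqrt{2}}{6}\right)\left(- 3 \sqrt{2} - 3\right)^n.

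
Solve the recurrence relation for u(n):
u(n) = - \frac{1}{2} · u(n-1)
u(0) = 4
Pure geometric recurrence with ratio - \frac{1}{2}.
By induction u(n) = u(0) · (- \frac{1}{2})^n = 4 \left(- \frac{1}{2}\right)^{n}.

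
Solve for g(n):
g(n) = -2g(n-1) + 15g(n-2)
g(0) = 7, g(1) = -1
Characteristic equation: x² + 2x - 15 = 0, which factors as (x - (3))(x - (-5)) = 0.
Roots r₁ = 3, r₂ = -5 (distinct).
General solution: g(n) = A·(3)^n + B·(-5)^n.
From g(0) = 7: A + B = 7.
From g(1) = -1: 3A - 5B = -1.
Solving: A = \frac{17}{4}, B = \frac{11}{4}.
So g(n) = \frac{11 \left(-5\right)^{n}}{4} + \frac{17 \cdot 3^{n}}{4}.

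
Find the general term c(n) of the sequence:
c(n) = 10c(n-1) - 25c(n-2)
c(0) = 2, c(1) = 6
Characteristic equation: x² - 10x + 25 = 0, which is (x - (5))².
Repeated root r = 5.
General solution: c(n) = (A + Bn)·(5)^n.
From c(0) = 2: A = 2.
From c(1) = 6: (A + B)·(5) = 6 ⇒ B = - \frac{4}{5}.
So c(n) = \left(2 - \frac{4 n}{5}\right) \cdot (5)^n.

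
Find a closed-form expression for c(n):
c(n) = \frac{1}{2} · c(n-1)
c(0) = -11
Pure geometric recurrence with ratio \frac{1}{2}.
By induction c(n) = c(0) · (\frac{1}{2})^n = - 11 \cdot 2^{- n}.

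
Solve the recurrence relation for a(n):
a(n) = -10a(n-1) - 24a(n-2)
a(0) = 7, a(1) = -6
Characteristic equation: x² + 10x + 24 = 0, which factors as (x - (-6))(x - (-4)) = 0.
Roots r₁ = -6, r₂ = -4 (distinct).
General solution: a(n) = A·(-6)^n + B·(-4)^n.
From a(0) = 7: A + B = 7.
From a(1) = -6: -6A - 4B = -6.
Solving: A = -11, B = 18.
So a(n) = 18 \left(-4\right)^{n} - 11 \left(-6\right)^{n}.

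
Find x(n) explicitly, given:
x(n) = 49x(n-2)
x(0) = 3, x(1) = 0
Characteristic equation: x² - 49 = 0, which factors as (x - (-7))(x - (7)) = 0.
Roots r₁ = -7, r₂ = 7 (distinct).
General solution: x(n) = A·(-7)^n + B·(7)^n.
From x(0) = 3: A + B = 3.
From x(1) = 0: -7A + 7B = 0.
Solving: A = \frac{3}{2}, B = \frac{3}{2}.
So x(n) = \frac{3 \left(-7\right)^{n}}{2} + \frac{3 \cdot 7^{n}}{2}.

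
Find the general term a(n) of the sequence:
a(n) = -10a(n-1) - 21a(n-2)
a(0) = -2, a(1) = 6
Characteristic equation: x² + 10x + 21 = 0, which factors as (x - (-3))(x - (-7)) = 0.
Roots r₁ = -3, r₂ = -7 (distinct).
General solution: a(n) = A·(-3)^n + B·(-7)^n.
From a(0) = -2: A + B = -2.
From a(1) = 6: -3A - 7B = 6.
Solving: A = -2, B = 0.
So a(n) = - 2 \left(-3\right)^{n}.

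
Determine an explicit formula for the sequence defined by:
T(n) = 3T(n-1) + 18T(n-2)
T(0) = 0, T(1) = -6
Characteristic equation: x² - 3x - 18 = 0, which factors as (x - (6))(x - (-3)) = 0.
Roots r₁ = 6, r₂ = -3 (distinct).
General solution: T(n) = A·(6)^n + B·(-3)^n.
From T(0) = 0: A + B = 0.
From T(1) = -6: 6A - 3B = -6.
Solving: A = - \frac{2}{3}, B = \frac{2}{3}.
So T(n) = \frac{2 \left(-3\right)^{n}}{3} - \frac{2 \cdot 6^{n}}{3}.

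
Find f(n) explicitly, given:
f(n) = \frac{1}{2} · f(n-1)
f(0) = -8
Pure geometric recurrence with ratio \frac{1}{2}.
By induction f(n) = f(0) · (\frac{1}{2})^n = - 8 \cdot 2^{- n}.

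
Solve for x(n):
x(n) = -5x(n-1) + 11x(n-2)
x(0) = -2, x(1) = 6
Characteristic equation: x² + 5x - 11 = 0.
Discriminant Δ = (-5)² + 4·(11) = 69.
Roots r₁,₂ = (-5 ± √69)/2, so r₁ = - \frac{5}{2} + \frac{\sqrt{69}}{2}, r₂ = - \frac{\sqrt{69}}{2} - \frac{5}{2}.
General solution: x(n) = A·r₁^n + B·r₂^n.
From the initial conditions, A + B = -2 and r₁A + r₂B = 6.
Since r₁ - r₂ = √69: A = (6 - (-2)r₂)/√69 = -1 + \frac{\sqrt{69}}{69}, and B = -2 - A = -1 - \frac{\sqrt{69}}{69}.
So x(n) = \left(-1 + \frac{\sqrt{69}}{69}\right)\left(- \frac{5}{2} + \frac{\sqrt{69}}{2}\right)^n + \left(-1 - \frac{\sqrt{69}}{69}\right)\left(- \frac{\sqrt{69}}{2} - \frac{5}{2}\right)^n.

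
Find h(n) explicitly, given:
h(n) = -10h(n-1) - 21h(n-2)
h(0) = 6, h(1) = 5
Characteristic equation: x² + 10x + 21 = 0, which factors as (x - (-7))(x - (-3)) = 0.
Roots r₁ = -7, r₂ = -3 (distinct).
General solution: h(n) = A·(-7)^n + B·(-3)^n.
From h(0) = 6: A + B = 6.
From h(1) = 5: -7A - 3B = 5.
Solving: A = - \frac{23}{4}, B = \frac{47}{4}.
So h(n) = \frac{47 \left(-3\right)^{n}}{4} - \frac{23 \left(-7\right)^{n}}{4}.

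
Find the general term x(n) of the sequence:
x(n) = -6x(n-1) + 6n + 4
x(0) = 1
First-order linear with linear forcing.
Homogeneous solution: x_h(n) = A·(-6)^n.
Try particular x_p(n) = pn + q. Substituting:
  pn + q = -6(p(n-1) + q) + 6n + 4.
Matching the n-coefficient: p = -6p + 6 ⇒ p = \frac{6}{7}.
Matching constants: q = 6p - 6q + 4 ⇒ q = \frac{64}{49}.
General: x(n) = A·(-6)^n + \frac{6 n}{7} + \frac{64}{49}.
Apply x(0) = 1: A + \frac{64}{49} = 1 ⇒ A = - \frac{15}{49}.
So x(n) = - \frac{15 \left(-6\right)^{n}}{49} + \frac{6 n}{7} + \frac{64}{49}.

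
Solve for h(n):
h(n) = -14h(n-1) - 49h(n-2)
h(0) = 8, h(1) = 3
Characteristic equation: x² + 14x + 49 = 0, which is (x - (-7))².
Repeated root r = -7.
General solution: h(n) = (A + Bn)·(-7)^n.
From h(0) = 8: A = 8.
From h(1) = 3: (A + B)·(-7) = 3 ⇒ B = - \frac{59}{7}.
So h(n) = \left(8 - \frac{59 n}{7}\right) \cdot (-7)^n.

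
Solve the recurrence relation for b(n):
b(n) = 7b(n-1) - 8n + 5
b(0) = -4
First-order linear with linear forcing.
Homogeneous solution: b_h(n) = A·(7)^n.
Try particular b_p(n) = pn + q. Substituting:
  pn + q = 7(p(n-1) + q) - 8n + 5.
Matching the n-coefficient: p = 7p - 8 ⇒ p = \frac{4}{3}.
Matching constants: q = -7p + 7q + 5 ⇒ q = \frac{13}{18}.
General: b(n) = A·(7)^n + \frac{4 n}{3} + \frac{13}{18}.
Apply b(0) = -4: A + \frac{13}{18} = -4 ⇒ A = - \frac{85}{18}.
So b(n) = - \frac{85 \cdot 7^{n}}{18} + \frac{4 n}{3} + \frac{13}{18}.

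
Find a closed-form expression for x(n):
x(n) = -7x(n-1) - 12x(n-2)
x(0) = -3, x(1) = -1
Characteristic equation: x² + 7x + 12 = 0, which factors as (x - (-4))(x - (-3)) = 0.
Roots r₁ = -4, r₂ = -3 (distinct).
General solution: x(n) = A·(-4)^n + B·(-3)^n.
From x(0) = -3: A + B = -3.
From x(1) = -1: -4A - 3B = -1.
Solving: A = 10, B = -13.
So x(n) = - 13 \left(-3\right)^{n} + 10 \left(-4\right)^{n}.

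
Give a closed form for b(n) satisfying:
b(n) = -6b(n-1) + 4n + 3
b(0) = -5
First-order linear with linear forcing.
Homogeneous solution: b_h(n) = A·(-6)^n.
Try particular b_p(n) = pn + q. Substituting:
  pn + q = -6(p(n-1) + q) + 4n + 3.
Matching the n-coefficient: p = -6p + 4 ⇒ p = \frac{4}{7}.
Matching constants: q = 6p - 6q + 3 ⇒ q = \frac{45}{49}.
General: b(n) = A·(-6)^n + \frac{4 n}{7} + \frac{45}{49}.
Apply b(0) = -5: A + \frac{45}{49} = -5 ⇒ A = - \frac{290}{49}.
So b(n) = - \frac{290 \left(-6\right)^{n}}{49} + \frac{4 n}{7} + \frac{45}{49}.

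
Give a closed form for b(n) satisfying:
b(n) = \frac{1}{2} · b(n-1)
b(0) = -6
Pure geometric recurrence with ratio \frac{1}{2}.
By induction b(n) = b(0) · (\frac{1}{2})^n = - 6 \cdot 2^{- n}.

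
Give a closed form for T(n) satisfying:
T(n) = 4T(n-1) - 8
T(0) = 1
First-order linear non-homogeneous.
Homogeneous solution: T_h(n) = A·(4)^n.
Try constant particular solution T_p = K: K = 4K - 8 ⇒ K = \frac{8}{3}.
General: T(n) = A·(4)^n + \frac{8}{3}.
Apply T(0) = 1: A + \frac{8}{3} = 1 ⇒ A = - \frac{5}{3}.
So T(n) = \frac{8}{3} - \frac{5 \cdot 4^{n}}{3}.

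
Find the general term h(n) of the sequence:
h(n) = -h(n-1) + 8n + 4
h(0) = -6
First-order linear with linear forcing.
Homogeneous solution: h_h(n) = A·(-1)^n.
Try particular h_p(n) = pn + q. Substituting:
  pn + q = -(p(n-1) + q) + 8n + 4.
Matching the n-coefficient: p = -p + 8 ⇒ p = 4.
Matching constants: q = p - q + 4 ⇒ q = 4.
General: h(n) = A·(-1)^n + 4 n + 4.
Apply h(0) = -6: A + 4 = -6 ⇒ A = -10.
So h(n) = - 10 \left(-1\right)^{n} + 4 n + 4.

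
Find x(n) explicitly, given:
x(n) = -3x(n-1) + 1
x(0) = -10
First-order linear non-homogeneous.
Homogeneous solution: x_h(n) = A·(-3)^n.
Try constant particular solution x_p = K: K = -3K + 1 ⇒ K = \frac{1}{4}.
General: x(n) = A·(-3)^n + \frac{1}{4}.
Apply x(0) = -10: A + \frac{1}{4} = -10 ⇒ A = - \frac{41}{4}.
So x(n) = \frac{1}{4} - \frac{41 \left(-3\right)^{n}}{4}.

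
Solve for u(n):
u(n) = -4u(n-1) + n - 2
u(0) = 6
First-order linear with linear forcing.
Homogeneous solution: u_h(n) = A·(-4)^n.
Try particular u_p(n) = pn + q. Substituting:
  pn + q = -4(p(n-1) + q) + n - 2.
Matching the n-coefficient: p = -4p + 1 ⇒ p = \frac{1}{5}.
Matching constants: q = 4p - 4q - 2 ⇒ q = - \frac{6}{25}.
General: u(n) = A·(-4)^n + \frac{n}{5} - \frac{6}{25}.
Apply u(0) = 6: A - \frac{6}{25} = 6 ⇒ A = \frac{156}{25}.
So u(n) = \frac{156 \left(-4\right)^{n}}{25} + \frac{n}{5} - \frac{6}{25}.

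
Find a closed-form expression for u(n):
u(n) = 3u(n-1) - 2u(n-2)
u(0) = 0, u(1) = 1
Characteristic equation: x² - 3x + 2 = 0, which factors as (x - (1))(x - (2)) = 0.
Roots r₁ = 1, r₂ = 2 (distinct).
General solution: u(n) = A·(1)^n + B·(2)^n.
From u(0) = 0: A + B = 0.
From u(1) = 1: A + 2B = 1.
Solving: A = -1, B = 1.
So u(n) = 2^{n} - 1.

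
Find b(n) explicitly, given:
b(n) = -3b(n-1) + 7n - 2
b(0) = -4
First-order linear with linear forcing.
Homogeneous solution: b_h(n) = A·(-3)^n.
Try particular b_p(n) = pn + q. Substituting:
  pn + q = -3(p(n-1) + q) + 7n - 2.
Matching the n-coefficient: p = -3p + 7 ⇒ p = \frac{7}{4}.
Matching constants: q = 3p - 3q - 2 ⇒ q = \frac{13}{16}.
General: b(n) = A·(-3)^n + \frac{7 n}{4} + \frac{13}{16}.
Apply b(0) = -4: A + \frac{13}{16} = -4 ⇒ A = - \frac{77}{16}.
So b(n) = - \frac{77 \left(-3\right)^{n}}{16} + \frac{7 n}{4} + \frac{13}{16}.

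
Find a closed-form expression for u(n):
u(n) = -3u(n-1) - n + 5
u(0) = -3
First-order linear with linear forcing.
Homogeneous solution: u_h(n) = A·(-3)^n.
Try particular u_p(n) = pn + q. Substituting:
  pn + q = -3(p(n-1) + q) - n + 5.
Matching the n-coefficient: p = -3p - 1 ⇒ p = - \frac{1}{4}.
Matching constants: q = 3p - 3q + 5 ⇒ q = \frac{17}{16}.
General: u(n) = A·(-3)^n - \frac{n}{4} + \frac{17}{16}.
Apply u(0) = -3: A + \frac{17}{16} = -3 ⇒ A = - \frac{65}{16}.
So u(n) = - \frac{65 \left(-3\right)^{n}}{16} - \frac{n}{4} + \frac{17}{16}.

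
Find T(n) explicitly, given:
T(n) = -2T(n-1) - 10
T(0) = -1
First-order linear non-homogeneous.
Homogeneous solution: T_h(n) = A·(-2)^n.
Try constant particular solution T_p = K: K = -2K - 10 ⇒ K = - \frac{10}{3}.
General: T(n) = A·(-2)^n - \frac{10}{3}.
Apply T(0) = -1: A - \frac{10}{3} = -1 ⇒ A = \frac{7}{3}.
So T(n) = \frac{7 \left(-2\right)^{n}}{3} - \frac{10}{3}.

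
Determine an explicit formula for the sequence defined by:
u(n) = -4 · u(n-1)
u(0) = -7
Pure geometric recurrence with ratio -4.
By induction u(n) = u(0) · (-4)^n = - 7 \left(-4\right)^{n}.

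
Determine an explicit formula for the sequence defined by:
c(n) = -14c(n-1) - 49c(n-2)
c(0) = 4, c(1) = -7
Characteristic equation: x² + 14x + 49 = 0, which is (x - (-7))².
Repeated root r = -7.
General solution: c(n) = (A + Bn)·(-7)^n.
From c(0) = 4: A = 4.
From c(1) = -7: (A + B)·(-7) = -7 ⇒ B = -3.
So c(n) = \left(4 - 3 n\right) \cdot (-7)^n.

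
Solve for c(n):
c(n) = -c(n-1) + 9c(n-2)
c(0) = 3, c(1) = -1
Characteristic equation: x² + x - 9 = 0.
Discriminant Δ = (-1)² + 4·(9) = 37.
Roots r₁,₂ = (-1 ± √37)/2, so r₁ = - \frac{1}{2} + \frac{\sqrt{37}}{2}, r₂ = - \frac{\sqrt{37}}{2} - \frac{1}{2}.
General solution: c(n) = A·r₁^n + B·r₂^n.
From the initial conditions, A + B = 3 and r₁A + r₂B = -1.
Since r₁ - r₂ = √37: A = (-1 - (3)r₂)/√37 = \frac{\sqrt{37}}{74} + \frac{3}{2}, and B = 3 - A = \frac{3}{2} - \frac{\sqrt{37}}{74}.
So c(n) = \left(\frac{\sqrt{37}}{74} + \frac{3}{2}\right)\left(- \frac{1}{2} + \frac{\sqrt{37}}{2}\right)^n + \left(\frac{3}{2} - \frac{\sqrt{37}}{74}\right)\left(- \frac{\sqrt{37}}{2} - \frac{1}{2}\right)^n.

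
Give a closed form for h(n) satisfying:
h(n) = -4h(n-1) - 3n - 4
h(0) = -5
First-order linear with linear forcing.
Homogeneous solution: h_h(n) = A·(-4)^n.
Try particular h_p(n) = pn + q. Substituting:
  pn + q = -4(p(n-1) + q) - 3n - 4.
Matching the n-coefficient: p = -4p - 3 ⇒ p = - \frac{3}{5}.
Matching constants: q = 4p - 4q - 4 ⇒ q = - \frac{32}{25}.
General: h(n) = A·(-4)^n - \frac{3 n}{5} - \frac{32}{25}.
Apply h(0) = -5: A - \frac{32}{25} = -5 ⇒ A = - \frac{93}{25}.
So h(n) = - \frac{93 \left(-4\right)^{n}}{25} - \frac{3 n}{5} - \frac{32}{25}.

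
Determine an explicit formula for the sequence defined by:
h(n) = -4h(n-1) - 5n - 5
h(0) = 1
First-order linear with linear forcing.
Homogeneous solution: h_h(n) = A·(-4)^n.
Try particular h_p(n) = pn + q. Substituting:
  pn + q = -4(p(n-1) + q) - 5n - 5.
Matching the n-coefficient: p = -4p - 5 ⇒ p = -1.
Matching constants: q = 4p - 4q - 5 ⇒ q = - \frac{9}{5}.
General: h(n) = A·(-4)^n - n - \frac{9}{5}.
Apply h(0) = 1: A - \frac{9}{5} = 1 ⇒ A = \frac{14}{5}.
So h(n) = \frac{14 \left(-4\right)^{n}}{5} - n - \frac{9}{5}.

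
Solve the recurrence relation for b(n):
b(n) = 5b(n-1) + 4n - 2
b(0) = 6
First-order linear with linear forcing.
Homogeneous solution: b_h(n) = A·(5)^n.
Try particular b_p(n) = pn + q. Substituting:
  pn + q = 5(p(n-1) + q) + 4n - 2.
Matching the n-coefficient: p = 5p + 4 ⇒ p = -1.
Matching constants: q = -5p + 5q - 2 ⇒ q = - \frac{3}{4}.
General: b(n) = A·(5)^n - n - \frac{3}{4}.
Apply b(0) = 6: A - \frac{3}{4} = 6 ⇒ A = \frac{27}{4}.
So b(n) = \frac{27 \cdot 5^{n}}{4} - n - \frac{3}{4}.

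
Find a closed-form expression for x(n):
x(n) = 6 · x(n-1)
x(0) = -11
Pure geometric recurrence with ratio 6.
By induction x(n) = x(0) · (6)^n = - 11 \cdot 6^{n}.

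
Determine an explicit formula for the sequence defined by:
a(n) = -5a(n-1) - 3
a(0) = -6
First-order linear non-homogeneous.
Homogeneous solution: a_h(n) = A·(-5)^n.
Try constant particular solution a_p = K: K = -5K - 3 ⇒ K = - \frac{1}{2}.
General: a(n) = A·(-5)^n - \frac{1}{2}.
Apply a(0) = -6: A - \frac{1}{2} = -6 ⇒ A = - \frac{11}{2}.
So a(n) = - \frac{11 \left(-5\right)^{n}}{2} - \frac{1}{2}.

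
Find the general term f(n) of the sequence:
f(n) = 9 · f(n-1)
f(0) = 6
Pure geometric recurrence with ratio 9.
By induction f(n) = f(0) · (9)^n = 6 \cdot 9^{n}.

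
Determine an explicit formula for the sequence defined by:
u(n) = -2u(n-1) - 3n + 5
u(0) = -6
First-order linear with linear forcing.
Homogeneous solution: u_h(n) = A·(-2)^n.
Try particular u_p(n) = pn + q. Substituting:
  pn + q = -2(p(n-1) + q) - 3n + 5.
Matching the n-coefficient: p = -2p - 3 ⇒ p = -1.
Matching constants: q = 2p - 2q + 5 ⇒ q = 1.
General: u(n) = A·(-2)^n - n + 1.
Apply u(0) = -6: A + 1 = -6 ⇒ A = -7.
So u(n) = - 7 \left(-2\right)^{n} - n + 1.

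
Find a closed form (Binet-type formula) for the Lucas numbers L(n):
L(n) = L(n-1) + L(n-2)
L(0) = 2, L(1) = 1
This is the Lucas sequence.
Characteristic equation: x² - x - 1 = 0; roots r₁ = \frac{1}{2} + \frac{\sqrt{5}}{2}, r₂ = \frac{1}{2} - \frac{\sqrt{5}}{2}.
General: L(n) = A·r₁^n + B·r₂^n. Solving with L(0)=2, L(1)=1 gives A = 1, B = 1.
So L(n) = 2^{- n} \left(\left(1 - \sqrt{5}\right)^{n} + \left(1 + \sqrt{5}\right)^{n}\right).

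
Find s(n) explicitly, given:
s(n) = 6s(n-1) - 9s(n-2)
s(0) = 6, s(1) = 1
Characteristic equation: x² - 6x + 9 = 0, which is (x - (3))².
Repeated root r = 3.
General solution: s(n) = (A + Bn)·(3)^n.
From s(0) = 6: A = 6.
From s(1) = 1: (A + B)·(3) = 1 ⇒ B = - \frac{17}{3}.
So s(n) = \left(6 - \frac{17 n}{3}\right) \cdot (3)^n.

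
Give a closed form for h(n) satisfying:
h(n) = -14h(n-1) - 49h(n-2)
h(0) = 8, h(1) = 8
Characteristic equation: x² + 14x + 49 = 0, which is (x - (-7))².
Repeated root r = -7.
General solution: h(n) = (A + Bn)·(-7)^n.
From h(0) = 8: A = 8.
From h(1) = 8: (A + B)·(-7) = 8 ⇒ B = - \frac{64}{7}.
So h(n) = \left(8 - \frac{64 n}{7}\right) \cdot (-7)^n.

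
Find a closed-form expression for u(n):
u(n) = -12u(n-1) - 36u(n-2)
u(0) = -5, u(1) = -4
Characteristic equation: x² + 12x + 36 = 0, which is (x - (-6))².
Repeated root r = -6.
General solution: u(n) = (A + Bn)·(-6)^n.
From u(0) = -5: A = -5.
From u(1) = -4: (A + B)·(-6) = -4 ⇒ B = \frac{17}{3}.
So u(n) = \left(\frac{17 n}{3} - 5\right) \cdot (-6)^n.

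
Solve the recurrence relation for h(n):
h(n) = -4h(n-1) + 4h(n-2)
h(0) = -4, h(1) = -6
Characteristic equation: x² + 4x - 4 = 0.
Discriminant Δ = (-4)² + 4·(4) = 32.
Roots r₁,₂ = (-4 ± √32)/2, so r₁ = -2 + 2 \sqrt{2}, r₂ = - 2 \sqrt{2} - 2.
General solution: h(n) = A·r₁^n + B·r₂^n.
From the initial conditions, A + B = -4 and r₁A + r₂B = -6.
Since r₁ - r₂ = √32: A = (-6 - (-4)r₂)/√32 = - \frac{7 \sqrt{2}}{4} - 2, and B = -4 - A = -2 + \frac{7 \sqrt{2}}{4}.
So h(n) = \left(- \frac{7 \sqrt{2}}{4} - 2\right)\left(-2 + 2 \sqrt{2}\right)^n + \left(-2 + \frac{7 \sqrt{2}}{4}\right)\left(- 2 \sqrt{2} - 2\right)^n.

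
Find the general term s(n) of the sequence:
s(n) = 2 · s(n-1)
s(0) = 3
Pure geometric recurrence with ratio 2.
By induction s(n) = s(0) · (2)^n = 3 \cdot 2^{n}.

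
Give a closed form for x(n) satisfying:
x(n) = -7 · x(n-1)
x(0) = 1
Pure geometric recurrence with ratio -7.
By induction x(n) = x(0) · (-7)^n = \left(-7\right)^{n}.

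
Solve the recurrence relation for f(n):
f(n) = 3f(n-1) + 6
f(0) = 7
First-order linear non-homogeneous.
Homogeneous solution: f_h(n) = A·(3)^n.
Try constant particular solution f_p = K: K = 3K + 6 ⇒ K = -3.
General: f(n) = A·(3)^n - 3.
Apply f(0) = 7: A - 3 = 7 ⇒ A = 10.
So f(n) = 10 \cdot 3^{n} - 3.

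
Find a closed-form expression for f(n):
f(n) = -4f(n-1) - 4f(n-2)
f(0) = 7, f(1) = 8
Characteristic equation: x² + 4x + 4 = 0, which is (x - (-2))².
Repeated root r = -2.
General solution: f(n) = (A + Bn)·(-2)^n.
From f(0) = 7: A = 7.
From f(1) = 8: (A + B)·(-2) = 8 ⇒ B = -11.
So f(n) = \left(7 - 11 n\right) \cdot (-2)^n.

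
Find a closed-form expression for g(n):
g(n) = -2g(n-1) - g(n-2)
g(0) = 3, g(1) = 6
Characteristic equation: x² + 2x + 1 = 0, which is (x - (-1))².
Repeated root r = -1.
General solution: g(n) = (A + Bn)·(-1)^n.
From g(0) = 3: A = 3.
From g(1) = 6: (A + B)·(-1) = 6 ⇒ B = -9.
So g(n) = \left(3 - 9 n\right) \cdot (-1)^n.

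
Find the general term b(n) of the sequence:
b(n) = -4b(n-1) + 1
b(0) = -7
First-order linear non-homogeneous.
Homogeneous solution: b_h(n) = A·(-4)^n.
Try constant particular solution b_p = K: K = -4K + 1 ⇒ K = \frac{1}{5}.
General: b(n) = A·(-4)^n + \frac{1}{5}.
Apply b(0) = -7: A + \frac{1}{5} = -7 ⇒ A = - \frac{36}{5}.
So b(n) = \frac{1}{5} - \frac{36 \left(-4\right)^{n}}{5}.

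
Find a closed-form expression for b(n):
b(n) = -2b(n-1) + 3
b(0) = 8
First-order linear non-homogeneous.
Homogeneous solution: b_h(n) = A·(-2)^n.
Try constant particular solution b_p = K: K = -2K + 3 ⇒ K = 1.
General: b(n) = A·(-2)^n + 1.
Apply b(0) = 8: A + 1 = 8 ⇒ A = 7.
So b(n) = 7 \left(-2\right)^{n} + 1.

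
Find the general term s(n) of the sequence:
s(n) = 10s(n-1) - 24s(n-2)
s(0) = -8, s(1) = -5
Characteristic equation: x² - 10x + 24 = 0, which factors as (x - (6))(x - (4)) = 0.
Roots r₁ = 6, r₂ = 4 (distinct).
General solution: s(n) = A·(6)^n + B·(4)^n.
From s(0) = -8: A + B = -8.
From s(1) = -5: 6A + 4B = -5.
Solving: A = \frac{27}{2}, B = - \frac{43}{2}.
So s(n) = - \frac{43 \cdot 4^{n}}{2} + \frac{27 \cdot 6^{n}}{2}.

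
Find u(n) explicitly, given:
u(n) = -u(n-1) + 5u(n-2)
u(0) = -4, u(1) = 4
Characteristic equation: x² + x - 5 = 0.
Discriminant Δ = (-1)² + 4·(5) = 21.
Roots r₁,₂ = (-1 ± √21)/2, so r₁ = - \frac{1}{2} + \frac{\sqrt{21}}{2}, r₂ = - \frac{\sqrt{21}}{2} - \frac{1}{2}.
General solution: u(n) = A·r₁^n + B·r₂^n.
From the initial conditions, A + B = -4 and r₁A + r₂B = 4.
Since r₁ - r₂ = √21: A = (4 - (-4)r₂)/√21 = -2 + \frac{2 \sqrt{21}}{21}, and B = -4 - A = -2 - \frac{2 \sqrt{21}}{21}.
So u(n) = \left(-2 + \frac{2 \sqrt{21}}{21}\right)\left(- \frac{1}{2} + \frac{\sqrt{21}}{2}\right)^n + \left(-2 - \frac{2 \sqrt{21}}{21}\right)\left(- \frac{\sqrt{21}}{2} - \frac{1}{2}\right)^n.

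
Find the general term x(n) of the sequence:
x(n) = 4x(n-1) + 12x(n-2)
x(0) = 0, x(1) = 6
Characteristic equation: x² - 4x - 12 = 0, which factors as (x - (6))(x - (-2)) = 0.
Roots r₁ = 6, r₂ = -2 (distinct).
General solution: x(n) = A·(6)^n + B·(-2)^n.
From x(0) = 0: A + B = 0.
From x(1) = 6: 6A - 2B = 6.
Solving: A = \frac{3}{4}, B = - \frac{3}{4}.
So x(n) = - \frac{3 \left(-2\right)^{n}}{4} + \frac{3 \cdot 6^{n}}{4}.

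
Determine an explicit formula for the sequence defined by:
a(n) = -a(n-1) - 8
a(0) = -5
First-order linear non-homogeneous.
Homogeneous solution: a_h(n) = A·(-1)^n.
Try constant particular solution a_p = K: K = -K - 8 ⇒ K = -4.
General: a(n) = A·(-1)^n - 4.
Apply a(0) = -5: A - 4 = -5 ⇒ A = -1.
So a(n) = - \left(-1\right)^{n} - 4.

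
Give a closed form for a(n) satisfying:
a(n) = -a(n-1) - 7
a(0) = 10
First-order linear non-homogeneous.
Homogeneous solution: a_h(n) = A·(-1)^n.
Try constant particular solution a_p = K: K = -K - 7 ⇒ K = - \frac{7}{2}.
General: a(n) = A·(-1)^n - \frac{7}{2}.
Apply a(0) = 10: A - \frac{7}{2} = 10 ⇒ A = \frac{27}{2}.
So a(n) = \frac{27 \left(-1\right)^{n}}{2} - \frac{7}{2}.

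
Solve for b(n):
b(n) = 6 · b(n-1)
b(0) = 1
Pure geometric recurrence with ratio 6.
By induction b(n) = b(0) · (6)^n = 6^{n}.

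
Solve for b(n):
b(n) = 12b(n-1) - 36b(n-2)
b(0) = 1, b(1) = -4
Characteristic equation: x² - 12x + 36 = 0, which is (x - (6))².
Repeated root r = 6.
General solution: b(n) = (A + Bn)·(6)^n.
From b(0) = 1: A = 1.
From b(1) = -4: (A + B)·(6) = -4 ⇒ B = - \frac{5}{3}.
So b(n) = \left(1 - \frac{5 n}{3}\right) \cdot (6)^n.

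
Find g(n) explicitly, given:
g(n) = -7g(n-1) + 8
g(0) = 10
First-order linear non-homogeneous.
Homogeneous solution: g_h(n) = A·(-7)^n.
Try constant particular solution g_p = K: K = -7K + 8 ⇒ K = 1.
General: g(n) = A·(-7)^n + 1.
Apply g(0) = 10: A + 1 = 10 ⇒ A = 9.
So g(n) = 9 \left(-7\right)^{n} + 1.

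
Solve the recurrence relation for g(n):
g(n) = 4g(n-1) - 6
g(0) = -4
First-order linear non-homogeneous.
Homogeneous solution: g_h(n) = A·(4)^n.
Try constant particular solution g_p = K: K = 4K - 6 ⇒ K = 2.
General: g(n) = A·(4)^n + 2.
Apply g(0) = -4: A + 2 = -4 ⇒ A = -6.
So g(n) = 2 - 6 \cdot 4^{n}.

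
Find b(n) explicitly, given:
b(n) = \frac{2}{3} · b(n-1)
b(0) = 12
Pure geometric recurrence with ratio \frac{2}{3}.
By induction b(n) = b(0) · (\frac{2}{3})^n = 12 \left(\frac{2}{3}\right)^{n}.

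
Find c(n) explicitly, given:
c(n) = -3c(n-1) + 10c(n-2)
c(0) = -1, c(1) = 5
Characteristic equation: x² + 3x - 10 = 0, which factors as (x - (-5))(x - (2)) = 0.
Roots r₁ = -5, r₂ = 2 (distinct).
General solution: c(n) = A·(-5)^n + B·(2)^n.
From c(0) = -1: A + B = -1.
From c(1) = 5: -5A + 2B = 5.
Solving: A = -1, B = 0.
So c(n) = - \left(-5\right)^{n}.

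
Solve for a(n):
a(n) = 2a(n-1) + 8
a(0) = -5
First-order linear non-homogeneous.
Homogeneous solution: a_h(n) = A·(2)^n.
Try constant particular solution a_p = K: K = 2K + 8 ⇒ K = -8.
General: a(n) = A·(2)^n - 8.
Apply a(0) = -5: A - 8 = -5 ⇒ A = 3.
So a(n) = 3 \cdot 2^{n} - 8.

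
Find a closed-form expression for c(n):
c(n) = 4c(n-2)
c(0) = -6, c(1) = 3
Characteristic equation: x² - 4 = 0, which factors as (x - (2))(x - (-2)) = 0.
Roots r₁ = 2, r₂ = -2 (distinct).
General solution: c(n) = A·(2)^n + B·(-2)^n.
From c(0) = -6: A + B = -6.
From c(1) = 3: 2A - 2B = 3.
Solving: A = - \frac{9}{4}, B = - \frac{15}{4}.
So c(n) = - \frac{15 \left(-2\right)^{n}}{4} - \frac{9 \cdot 2^{n}}{4}.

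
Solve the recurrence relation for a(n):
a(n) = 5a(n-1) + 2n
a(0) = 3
First-order linear with linear forcing.
Homogeneous solution: a_h(n) = A·(5)^n.
Try particular a_p(n) = pn + q. Substituting:
  pn + q = 5(p(n-1) + q) + 2n.
Matching the n-coefficient: p = 5p + 2 ⇒ p = - \frac{1}{2}.
Matching constants: q = -5p + 5q ⇒ q = - \frac{5}{8}.
General: a(n) = A·(5)^n - \frac{n}{2} - \frac{5}{8}.
Apply a(0) = 3: A - \frac{5}{8} = 3 ⇒ A = \frac{29}{8}.
So a(n) = \frac{29 \cdot 5^{n}}{8} - \frac{n}{2} - \frac{5}{8}.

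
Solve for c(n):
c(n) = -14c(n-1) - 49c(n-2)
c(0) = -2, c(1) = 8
Characteristic equation: x² + 14x + 49 = 0, which is (x - (-7))².
Repeated root r = -7.
General solution: c(n) = (A + Bn)·(-7)^n.
From c(0) = -2: A = -2.
From c(1) = 8: (A + B)·(-7) = 8 ⇒ B = \frac{6}{7}.
So c(n) = \left(\frac{6 n}{7} - 2\right) \cdot (-7)^n.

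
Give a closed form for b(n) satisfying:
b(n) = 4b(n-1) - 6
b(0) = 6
First-order linear non-homogeneous.
Homogeneous solution: b_h(n) = A·(4)^n.
Try constant particular solution b_p = K: K = 4K - 6 ⇒ K = 2.
General: b(n) = A·(4)^n + 2.
Apply b(0) = 6: A + 2 = 6 ⇒ A = 4.
So b(n) = 4 \cdot 4^{n} + 2.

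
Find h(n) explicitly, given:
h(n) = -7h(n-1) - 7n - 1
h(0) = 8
First-order linear with linear forcing.
Homogeneous solution: h_h(n) = A·(-7)^n.
Try particular h_p(n) = pn + q. Substituting:
  pn + q = -7(p(n-1) + q) - 7n - 1.
Matching the n-coefficient: p = -7p - 7 ⇒ p = - \frac{7}{8}.
Matching constants: q = 7p - 7q - 1 ⇒ q = - \frac{57}{64}.
General: h(n) = A·(-7)^n - \frac{7 n}{8} - \frac{57}{64}.
Apply h(0) = 8: A - \frac{57}{64} = 8 ⇒ A = \frac{569}{64}.
So h(n) = \frac{569 \left(-7\right)^{n}}{64} - \frac{7 n}{8} - \frac{57}{64}.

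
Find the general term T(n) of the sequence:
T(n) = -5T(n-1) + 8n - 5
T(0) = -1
First-order linear with linear forcing.
Homogeneous solution: T_h(n) = A·(-5)^n.
Try particular T_p(n) = pn + q. Substituting:
  pn + q = -5(p(n-1) + q) + 8n - 5.
Matching the n-coefficient: p = -5p + 8 ⇒ p = \frac{4}{3}.
Matching constants: q = 5p - 5q - 5 ⇒ q = \frac{5}{18}.
General: T(n) = A·(-5)^n + \frac{4 n}{3} + \frac{5}{18}.
Apply T(0) = -1: A + \frac{5}{18} = -1 ⇒ A = - \frac{23}{18}.
So T(n) = - \frac{23 \left(-5\right)^{n}}{18} + \frac{4 n}{3} + \frac{5}{18}.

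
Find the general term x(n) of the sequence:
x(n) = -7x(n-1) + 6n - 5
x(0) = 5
First-order linear with linear forcing.
Homogeneous solution: x_h(n) = A·(-7)^n.
Try particular x_p(n) = pn + q. Substituting:
  pn + q = -7(p(n-1) + q) + 6n - 5.
Matching the n-coefficient: p = -7p + 6 ⇒ p = \frac{3}{4}.
Matching constants: q = 7p - 7q - 5 ⇒ q = \frac{1}{32}.
General: x(n) = A·(-7)^n + \frac{3 n}{4} + \frac{1}{32}.
Apply x(0) = 5: A + \frac{1}{32} = 5 ⇒ A = \frac{159}{32}.
So x(n) = \frac{159 \left(-7\right)^{n}}{32} + \frac{3 n}{4} + \frac{1}{32}.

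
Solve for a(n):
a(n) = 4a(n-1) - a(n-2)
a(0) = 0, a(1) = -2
Characteristic equation: x² - 4x + 1 = 0.
Discriminant Δ = (4)² + 4·(-1) = 12.
Roots r₁,₂ = (4 ± √12)/2, so r₁ = \sqrt{3} + 2, r₂ = 2 - \sqrt{3}.
General solution: a(n) = A·r₁^n + B·r₂^n.
From the initial conditions, A + B = 0 and r₁A + r₂B = -2.
Since r₁ - r₂ = √12: A = (-2 - (0)r₂)/√12 = - \frac{\sqrt{3}}{3}, and B = 0 - A = \frac{\sqrt{3}}{3}.
So a(n) = \left(- \frac{\sqrt{3}}{3}\right)\left(\sqrt{3} + 2\right)^n + \left(\frac{\sqrt{3}}{3}\right)\left(2 - \sqrt{3}\right)^n.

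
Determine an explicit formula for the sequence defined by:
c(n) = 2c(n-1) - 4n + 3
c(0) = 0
First-order linear with linear forcing.
Homogeneous solution: c_h(n) = A·(2)^n.
Try particular c_p(n) = pn + q. Substituting:
  pn + q = 2(p(n-1) + q) - 4n + 3.
Matching the n-coefficient: p = 2p - 4 ⇒ p = 4.
Matching constants: q = -2p + 2q + 3 ⇒ q = 5.
General: c(n) = A·(2)^n + 4 n + 5.
Apply c(0) = 0: A + 5 = 0 ⇒ A = -5.
So c(n) = - 5 \cdot 2^{n} + 4 n + 5.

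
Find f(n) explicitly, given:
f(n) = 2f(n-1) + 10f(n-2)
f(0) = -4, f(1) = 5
Characteristic equation: x² - 2x - 10 = 0.
Discriminant Δ = (2)² + 4·(10) = 44.
Roots r₁,₂ = (2 ± √44)/2, so r₁ = 1 + \sqrt{11}, r₂ = 1 - \sqrt{11}.
General solution: f(n) = A·r₁^n + B·r₂^n.
From the initial conditions, A + B = -4 and r₁A + r₂B = 5.
Since r₁ - r₂ = √44: A = (5 - (-4)r₂)/√44 = -2 + \frac{9 \sqrt{11}}{22}, and B = -4 - A = -2 - \frac{9 \sqrt{11}}{22}.
So f(n) = \left(-2 + \frac{9 \sqrt{11}}{22}\right)\left(1 + \sqrt{11}\right)^n + \left(-2 - \frac{9 \sqrt{11}}{22}\right)\left(1 - \sqrt{11}\right)^n.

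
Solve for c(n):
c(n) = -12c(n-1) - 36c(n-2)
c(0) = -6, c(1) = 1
Characteristic equation: x² + 12x + 36 = 0, which is (x - (-6))².
Repeated root r = -6.
General solution: c(n) = (A + Bn)·(-6)^n.
From c(0) = -6: A = -6.
From c(1) = 1: (A + B)·(-6) = 1 ⇒ B = \frac{35}{6}.
So c(n) = \left(\frac{35 n}{6} - 6\right) \cdot (-6)^n.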